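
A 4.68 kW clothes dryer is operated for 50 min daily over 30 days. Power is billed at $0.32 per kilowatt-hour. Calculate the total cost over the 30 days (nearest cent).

Runtime = 50 min × 30 = 1500 min = 25 h
Energy = 4.68 kW × 25 h = 117 kWh
Cost = 117 kWh × $0.32/kWh = $37.44

$37.44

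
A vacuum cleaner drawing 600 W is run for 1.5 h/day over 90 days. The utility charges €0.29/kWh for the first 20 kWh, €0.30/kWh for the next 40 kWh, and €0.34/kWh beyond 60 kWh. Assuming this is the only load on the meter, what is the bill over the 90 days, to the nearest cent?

Runtime = 1.5 h/day × 90 days = 135 h
Energy = 0.6 kW × 135 h = 81 kWh
Tier 1 (0–20 kWh): 20 × €0.29 = €5.8
Tier 2 (20–60 kWh): 40 × €0.30 = €12
Above 60 kWh: 21 × €0.34 = €7.14
Bill = €24.94

€24.94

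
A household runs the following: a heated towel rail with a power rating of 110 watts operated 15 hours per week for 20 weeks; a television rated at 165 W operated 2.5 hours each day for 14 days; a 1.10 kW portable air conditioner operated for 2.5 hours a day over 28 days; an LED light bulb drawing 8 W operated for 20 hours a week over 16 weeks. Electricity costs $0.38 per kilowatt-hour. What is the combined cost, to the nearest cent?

heated towel rail: Runtime = 15 h/week × 20 weeks = 300 h
heated towel rail: 0.11 kW × 300 h = 33 kWh
television: Runtime = 2.5 h/day × 14 days = 35 h
television: 0.165 kW × 35 h = 5.775 kWh
portable air conditioner: Runtime = 2.5 h/day × 28 days = 70 h
portable air conditioner: 1.1 kW × 70 h = 77 kWh
LED light bulb: Runtime = 20 h/week × 16 weeks = 320 h
LED light bulb: 0.008 kW × 320 h = 2.56 kWh
Total energy = 118.335 kWh
Cost = 118.335 × $0.38 = $44.97

$44.97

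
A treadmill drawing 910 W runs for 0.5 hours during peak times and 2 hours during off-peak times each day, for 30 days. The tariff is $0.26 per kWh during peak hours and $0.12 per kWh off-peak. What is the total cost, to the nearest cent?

$10.10

Peak energy = 0.91 kW × 0.5 h × 30 = 13.65 kWh
Off-peak energy = 0.91 kW × 2 h × 30 = 54.6 kWh
Cost = 13.65 × $0.26 + 54.6 × $0.12 = $3.549 + $6.552 = $10.10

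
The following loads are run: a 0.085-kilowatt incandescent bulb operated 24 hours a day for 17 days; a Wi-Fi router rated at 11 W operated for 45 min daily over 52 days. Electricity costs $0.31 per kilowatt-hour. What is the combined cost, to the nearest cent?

incandescent bulb: Runtime = 24 h × 17 = 408 h
incandescent bulb: 0.085 kW × 408 h = 34.68 kWh
Wi-Fi router: Runtime = 45 min × 52 = 2340 min = 39 h
Wi-Fi router: 0.011 kW × 39 h = 0.429 kWh
Total energy = 35.109 kWh
Cost = 35.109 × $0.31 = $10.88

$10.88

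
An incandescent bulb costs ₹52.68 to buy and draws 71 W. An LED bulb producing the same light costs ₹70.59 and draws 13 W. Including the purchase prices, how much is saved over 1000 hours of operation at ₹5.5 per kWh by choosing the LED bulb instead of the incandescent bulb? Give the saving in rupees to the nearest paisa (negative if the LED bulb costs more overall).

incandescent bulb: ₹52.68 + (71/1000) kW × 1000 h × ₹5.5 = ₹52.68 + ₹390.5 = ₹443.18
LED bulb: ₹70.59 + (13/1000) kW × 1000 h × ₹5.5 = ₹70.59 + ₹71.5 = ₹142.09
Saving = ₹443.18 − ₹142.09 = ₹301.09

₹301.09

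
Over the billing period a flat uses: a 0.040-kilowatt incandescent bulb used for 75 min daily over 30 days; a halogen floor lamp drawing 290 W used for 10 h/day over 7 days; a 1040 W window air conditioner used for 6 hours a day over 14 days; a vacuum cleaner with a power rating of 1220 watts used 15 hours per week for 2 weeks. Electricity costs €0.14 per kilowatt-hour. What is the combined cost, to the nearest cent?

incandescent bulb: Runtime = 75 min × 30 = 2250 min = 37.5 h
incandescent bulb: 0.04 kW × 37.5 h = 1.5 kWh
halogen floor lamp: Runtime = 10 h/day × 7 days = 70 h
halogen floor lamp: 0.29 kW × 70 h = 20.3 kWh
window air conditioner: Runtime = 6 h/day × 14 days = 84 h
window air conditioner: 1.04 kW × 84 h = 87.36 kWh
vacuum cleaner: Runtime = 15 h/week × 2 weeks = 30 h
vacuum cleaner: 1.22 kW × 30 h = 36.6 kWh
Total energy = 145.76 kWh
Cost = 145.76 × €0.14 = €20.41

€20.41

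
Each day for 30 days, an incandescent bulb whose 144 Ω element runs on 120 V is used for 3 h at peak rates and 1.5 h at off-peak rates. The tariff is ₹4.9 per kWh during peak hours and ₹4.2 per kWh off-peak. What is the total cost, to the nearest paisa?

Power = V²/R = 120²/144 = 100 W = 0.1 kW
Peak energy = 0.1 kW × 3 h × 30 = 9 kWh
Off-peak energy = 0.1 kW × 1.5 h × 30 = 4.5 kWh
Cost = 9 × ₹4.9 + 4.5 × ₹4.2 = ₹44.1 + ₹18.9 = ₹63.00

₹63.00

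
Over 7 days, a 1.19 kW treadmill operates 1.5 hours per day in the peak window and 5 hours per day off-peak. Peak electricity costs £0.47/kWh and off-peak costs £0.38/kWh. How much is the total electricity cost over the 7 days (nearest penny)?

Peak energy = 1.19 kW × 1.5 h × 7 = 12.495 kWh
Off-peak energy = 1.19 kW × 5 h × 7 = 41.65 kWh
Cost = 12.495 × £0.47 + 41.65 × £0.38 = £5.87265 + £15.827 = £21.70

£21.70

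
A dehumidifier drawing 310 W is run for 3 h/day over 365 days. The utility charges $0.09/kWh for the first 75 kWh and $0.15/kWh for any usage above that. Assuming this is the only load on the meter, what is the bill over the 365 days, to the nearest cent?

Runtime = 3 h/day × 365 days = 1095 h
Energy = 0.31 kW × 1095 h = 339.45 kWh
Tier 1 (0–75 kWh): 75 × $0.09 = $6.75
Above 75 kWh: 264.45 × $0.15 = $39.6675
Bill = $46.42

$46.42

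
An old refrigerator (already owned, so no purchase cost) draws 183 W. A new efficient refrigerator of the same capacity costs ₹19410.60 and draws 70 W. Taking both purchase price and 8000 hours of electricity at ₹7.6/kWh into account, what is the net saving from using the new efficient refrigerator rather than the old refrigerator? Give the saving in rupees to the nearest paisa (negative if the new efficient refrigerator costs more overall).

old refrigerator: ₹0.00 + (183/1000) kW × 8000 h × ₹7.6 = ₹0.00 + ₹11126.4 = ₹11126.4
new efficient refrigerator: ₹19410.60 + (70/1000) kW × 8000 h × ₹7.6 = ₹19410.60 + ₹4256 = ₹23666.6
Saving = ₹11126.4 − ₹23666.6 = −₹12540.2

-₹12540.20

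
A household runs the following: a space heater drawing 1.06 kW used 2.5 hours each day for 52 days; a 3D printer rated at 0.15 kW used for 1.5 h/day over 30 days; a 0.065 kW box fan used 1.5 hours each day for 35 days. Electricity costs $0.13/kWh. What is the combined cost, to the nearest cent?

$19.24

space heater: Runtime = 2.5 h/day × 52 days = 130 h
space heater: 1.06 kW × 130 h = 137.8 kWh
3D printer: Runtime = 1.5 h/day × 30 days = 45 h
3D printer: 0.15 kW × 45 h = 6.75 kWh
box fan: Runtime = 1.5 h/day × 35 days = 52.5 h
box fan: 0.065 kW × 52.5 h = 3.4125 kWh
Total energy = 147.9625 kWh
Cost = 147.9625 × $0.13 = $19.24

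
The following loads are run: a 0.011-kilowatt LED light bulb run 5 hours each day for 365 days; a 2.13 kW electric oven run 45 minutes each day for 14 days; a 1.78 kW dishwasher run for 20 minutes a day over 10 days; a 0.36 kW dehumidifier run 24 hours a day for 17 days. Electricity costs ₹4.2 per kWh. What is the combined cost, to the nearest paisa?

₹820.06

LED light bulb: Runtime = 5 h/day × 365 days = 1825 h
LED light bulb: 0.011 kW × 1825 h = 20.075 kWh
electric oven: Runtime = 45 min × 14 = 630 min = 10.5 h
electric oven: 2.13 kW × 10.5 h = 22.365 kWh
dishwasher: Runtime = 20 min × 10 = 200 min = 3.333333… h
dishwasher: 1.78 kW × 3.333333… h = 5.933333… kWh
dehumidifier: Runtime = 24 h × 17 = 408 h
dehumidifier: 0.36 kW × 408 h = 146.88 kWh
Total energy = 195.253333… kWh
Cost = 195.253333… × ₹4.2 = ₹820.06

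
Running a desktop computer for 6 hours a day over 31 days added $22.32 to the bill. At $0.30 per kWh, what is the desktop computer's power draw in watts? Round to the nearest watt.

400 W

Energy = $22.32 ÷ $0.30/kWh = 74.4 kWh
Runtime = 6 h/day × 31 days = 186 h
Power = 74.4 kWh ÷ 186 h = 0.4 kW = 400 W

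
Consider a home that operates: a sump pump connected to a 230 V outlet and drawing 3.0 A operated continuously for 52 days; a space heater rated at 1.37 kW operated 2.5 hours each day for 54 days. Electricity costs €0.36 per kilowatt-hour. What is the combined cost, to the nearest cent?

€376.59

sump pump: Power = 3.0 A × 230 V = 690 W = 0.69 kW
sump pump: Runtime = 24 h × 52 = 1248 h
sump pump: 0.69 kW × 1248 h = 861.12 kWh
space heater: Runtime = 2.5 h/day × 54 days = 135 h
space heater: 1.37 kW × 135 h = 184.95 kWh
Total energy = 1046.07 kWh
Cost = 1046.07 × €0.36 = €376.59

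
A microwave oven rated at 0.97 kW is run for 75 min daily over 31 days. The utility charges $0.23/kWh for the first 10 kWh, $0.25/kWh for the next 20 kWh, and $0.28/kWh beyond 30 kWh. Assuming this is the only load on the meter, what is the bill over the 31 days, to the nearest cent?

$9.42

Runtime = 75 min × 31 = 2325 min = 38.75 h
Energy = 0.97 kW × 38.75 h = 37.5875 kWh
Tier 1 (0–10 kWh): 10 × $0.23 = $2.3
Tier 2 (10–30 kWh): 20 × $0.25 = $5
Above 30 kWh: 7.5875 × $0.28 = $2.1245
Bill = $9.42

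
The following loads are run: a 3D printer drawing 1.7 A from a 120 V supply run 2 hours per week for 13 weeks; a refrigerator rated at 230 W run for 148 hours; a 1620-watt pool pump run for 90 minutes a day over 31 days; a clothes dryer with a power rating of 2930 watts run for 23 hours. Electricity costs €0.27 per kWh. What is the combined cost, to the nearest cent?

3D printer: Power = 1.7 A × 120 V = 204 W = 0.204 kW
3D printer: Runtime = 2 h/week × 13 weeks = 26 h
3D printer: 0.204 kW × 26 h = 5.304 kWh
refrigerator: 0.23 kW × 148 h = 34.04 kWh
pool pump: Runtime = 90 min × 31 = 2790 min = 46.5 h
pool pump: 1.62 kW × 46.5 h = 75.33 kWh
clothes dryer: 2.93 kW × 23 h = 67.39 kWh
Total energy = 182.064 kWh
Cost = 182.064 × €0.27 = €49.16

€49.16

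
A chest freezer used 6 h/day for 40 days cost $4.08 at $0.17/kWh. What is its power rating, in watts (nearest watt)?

100 W

Energy = $4.08 ÷ $0.17/kWh = 24 kWh
Runtime = 6 h/day × 40 days = 240 h
Power = 24 kWh ÷ 240 h = 0.1 kW = 100 W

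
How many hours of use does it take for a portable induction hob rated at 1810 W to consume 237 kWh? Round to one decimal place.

Hours = 237 kWh ÷ 1.81 kW = 130.9 h

130.9 h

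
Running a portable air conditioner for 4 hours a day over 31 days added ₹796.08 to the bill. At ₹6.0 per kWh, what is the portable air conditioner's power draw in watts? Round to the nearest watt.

1070 W

Energy = ₹796.08 ÷ ₹6.0/kWh = 132.68 kWh
Runtime = 4 h/day × 31 days = 124 h
Power = 132.68 kWh ÷ 124 h = 1.07 kW = 1070 W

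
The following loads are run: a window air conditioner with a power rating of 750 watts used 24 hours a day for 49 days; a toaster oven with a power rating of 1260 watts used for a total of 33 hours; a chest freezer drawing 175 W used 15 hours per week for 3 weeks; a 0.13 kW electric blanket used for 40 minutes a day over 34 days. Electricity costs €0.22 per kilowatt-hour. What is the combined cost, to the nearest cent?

€205.57

window air conditioner: Runtime = 24 h × 49 = 1176 h
window air conditioner: 0.75 kW × 1176 h = 882 kWh
toaster oven: 1.26 kW × 33 h = 41.58 kWh
chest freezer: Runtime = 15 h/week × 3 weeks = 45 h
chest freezer: 0.175 kW × 45 h = 7.875 kWh
electric blanket: Runtime = 40 min × 34 = 1360 min = 22.666666… h
electric blanket: 0.13 kW × 22.666666… h = 2.946666… kWh
Total energy = 934.401666… kWh
Cost = 934.401666… × €0.22 = €205.57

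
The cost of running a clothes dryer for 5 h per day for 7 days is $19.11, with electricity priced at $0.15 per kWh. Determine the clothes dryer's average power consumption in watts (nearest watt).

Energy = $19.11 ÷ $0.15/kWh = 127.4 kWh
Runtime = 5 h/day × 7 days = 35 h
Power = 127.4 kWh ÷ 35 h = 3.64 kW = 3640 W

3640 W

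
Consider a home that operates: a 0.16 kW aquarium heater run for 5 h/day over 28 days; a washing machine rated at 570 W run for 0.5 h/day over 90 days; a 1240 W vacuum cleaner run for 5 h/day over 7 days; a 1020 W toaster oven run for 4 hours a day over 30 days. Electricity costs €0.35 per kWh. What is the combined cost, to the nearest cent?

aquarium heater: Runtime = 5 h/day × 28 days = 140 h
aquarium heater: 0.16 kW × 140 h = 22.4 kWh
washing machine: Runtime = 0.5 h/day × 90 days = 45 h
washing machine: 0.57 kW × 45 h = 25.65 kWh
vacuum cleaner: Runtime = 5 h/day × 7 days = 35 h
vacuum cleaner: 1.24 kW × 35 h = 43.4 kWh
toaster oven: Runtime = 4 h/day × 30 days = 120 h
toaster oven: 1.02 kW × 120 h = 122.4 kWh
Total energy = 213.85 kWh
Cost = 213.85 × €0.35 = €74.85

€74.85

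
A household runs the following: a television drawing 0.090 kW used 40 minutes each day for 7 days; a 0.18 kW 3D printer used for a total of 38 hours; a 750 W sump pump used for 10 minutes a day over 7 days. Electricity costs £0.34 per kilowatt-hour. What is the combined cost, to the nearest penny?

£2.77

television: Runtime = 40 min × 7 = 280 min = 4.666666… h
television: 0.09 kW × 4.666666… h = 0.42 kWh
3D printer: 0.18 kW × 38 h = 6.84 kWh
sump pump: Runtime = 10 min × 7 = 70 min = 1.166666… h
sump pump: 0.75 kW × 1.166666… h = 0.875 kWh
Total energy = 8.135 kWh
Cost = 8.135 × £0.34 = £2.77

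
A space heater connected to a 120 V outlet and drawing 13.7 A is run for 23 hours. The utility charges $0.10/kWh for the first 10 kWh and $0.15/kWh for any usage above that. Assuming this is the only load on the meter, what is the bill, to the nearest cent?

Power = 13.7 A × 120 V = 1644 W = 1.644 kW
Energy = 1.644 kW × 23 h = 37.812 kWh
Tier 1 (0–10 kWh): 10 × $0.10 = $1
Above 10 kWh: 27.812 × $0.15 = $4.1718
Bill = $5.17

$5.17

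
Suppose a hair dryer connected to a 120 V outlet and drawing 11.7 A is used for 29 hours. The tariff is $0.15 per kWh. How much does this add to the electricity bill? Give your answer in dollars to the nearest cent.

$6.11

Power = 11.7 A × 120 V = 1404 W = 1.404 kW
Energy = 1.404 kW × 29 h = 40.716 kWh
Cost = 40.716 kWh × $0.15/kWh = $6.11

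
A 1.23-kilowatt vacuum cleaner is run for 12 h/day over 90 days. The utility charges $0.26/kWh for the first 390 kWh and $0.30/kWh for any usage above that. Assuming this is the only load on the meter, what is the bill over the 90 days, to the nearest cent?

Runtime = 12 h/day × 90 days = 1080 h
Energy = 1.23 kW × 1080 h = 1328.4 kWh
Tier 1 (0–390 kWh): 390 × $0.26 = $101.4
Above 390 kWh: 938.4 × $0.30 = $281.52
Bill = $382.92

$382.92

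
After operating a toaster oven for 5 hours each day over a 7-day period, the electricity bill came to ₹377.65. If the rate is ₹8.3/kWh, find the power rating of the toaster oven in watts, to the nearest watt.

Energy = ₹377.65 ÷ ₹8.3/kWh = 45.5 kWh
Runtime = 5 h/day × 7 days = 35 h
Power = 45.5 kWh ÷ 35 h = 1.3 kW = 1300 W

1300 W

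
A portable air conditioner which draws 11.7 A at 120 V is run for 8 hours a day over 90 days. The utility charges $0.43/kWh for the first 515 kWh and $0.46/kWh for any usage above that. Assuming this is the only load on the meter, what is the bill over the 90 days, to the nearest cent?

Power = 11.7 A × 120 V = 1404 W = 1.404 kW
Runtime = 8 h/day × 90 days = 720 h
Energy = 1.404 kW × 720 h = 1010.88 kWh
Tier 1 (0–515 kWh): 515 × $0.43 = $221.45
Above 515 kWh: 495.88 × $0.46 = $228.1048
Bill = $449.55

$449.55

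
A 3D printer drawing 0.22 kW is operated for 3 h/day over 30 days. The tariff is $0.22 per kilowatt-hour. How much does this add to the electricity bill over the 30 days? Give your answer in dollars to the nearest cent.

$4.36

Runtime = 3 h/day × 30 days = 90 h
Energy = 0.22 kW × 90 h = 19.8 kWh
Cost = 19.8 kWh × $0.22/kWh = $4.36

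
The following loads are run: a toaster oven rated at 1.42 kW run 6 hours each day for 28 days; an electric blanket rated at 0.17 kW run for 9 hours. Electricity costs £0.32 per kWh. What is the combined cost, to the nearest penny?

£76.83

toaster oven: Runtime = 6 h/day × 28 days = 168 h
toaster oven: 1.42 kW × 168 h = 238.56 kWh
electric blanket: 0.17 kW × 9 h = 1.53 kWh
Total energy = 240.09 kWh
Cost = 240.09 × £0.32 = £76.83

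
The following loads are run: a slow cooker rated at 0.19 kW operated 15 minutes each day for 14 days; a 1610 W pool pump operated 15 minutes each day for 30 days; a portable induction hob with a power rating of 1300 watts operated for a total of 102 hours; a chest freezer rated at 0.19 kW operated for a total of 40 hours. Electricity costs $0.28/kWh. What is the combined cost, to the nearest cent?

slow cooker: Runtime = 15 min × 14 = 210 min = 3.5 h
slow cooker: 0.19 kW × 3.5 h = 0.665 kWh
pool pump: Runtime = 15 min × 30 = 450 min = 7.5 h
pool pump: 1.61 kW × 7.5 h = 12.075 kWh
portable induction hob: 1.3 kW × 102 h = 132.6 kWh
chest freezer: 0.19 kW × 40 h = 7.6 kWh
Total energy = 152.94 kWh
Cost = 152.94 × $0.28 = $42.82

$42.82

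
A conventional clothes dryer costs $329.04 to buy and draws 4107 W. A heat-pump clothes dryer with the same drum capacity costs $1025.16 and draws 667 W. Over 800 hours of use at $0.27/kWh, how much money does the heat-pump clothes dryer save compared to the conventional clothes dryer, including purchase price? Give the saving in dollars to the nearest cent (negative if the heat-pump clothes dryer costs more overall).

$46.92

conventional clothes dryer: $329.04 + (4107/1000) kW × 800 h × $0.27 = $329.04 + $887.112 = $1216.152
heat-pump clothes dryer: $1025.16 + (667/1000) kW × 800 h × $0.27 = $1025.16 + $144.072 = $1169.232
Saving = $1216.152 − $1169.232 = $46.92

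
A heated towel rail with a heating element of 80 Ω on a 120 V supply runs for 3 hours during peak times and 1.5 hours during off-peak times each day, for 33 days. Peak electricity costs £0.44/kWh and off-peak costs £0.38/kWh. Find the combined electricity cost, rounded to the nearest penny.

Power = V²/R = 120²/80 = 180 W = 0.18 kW
Peak energy = 0.18 kW × 3 h × 33 = 17.82 kWh
Off-peak energy = 0.18 kW × 1.5 h × 33 = 8.91 kWh
Cost = 17.82 × £0.44 + 8.91 × £0.38 = £7.8408 + £3.3858 = £11.23

£11.23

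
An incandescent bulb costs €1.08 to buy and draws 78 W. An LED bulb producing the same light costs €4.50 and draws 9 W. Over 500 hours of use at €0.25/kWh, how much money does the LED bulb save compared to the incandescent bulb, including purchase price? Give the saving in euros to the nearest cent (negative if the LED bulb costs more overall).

€5.21

incandescent bulb: €1.08 + (78/1000) kW × 500 h × €0.25 = €1.08 + €9.75 = €10.83
LED bulb: €4.50 + (9/1000) kW × 500 h × €0.25 = €4.50 + €1.125 = €5.625
Saving = €10.83 − €5.625 = €5.205 → €5.21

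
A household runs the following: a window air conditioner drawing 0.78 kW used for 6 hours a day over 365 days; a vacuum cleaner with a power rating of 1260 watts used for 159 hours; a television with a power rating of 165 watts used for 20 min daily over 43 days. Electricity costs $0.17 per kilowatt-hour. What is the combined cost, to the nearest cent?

$324.85

window air conditioner: Runtime = 6 h/day × 365 days = 2190 h
window air conditioner: 0.78 kW × 2190 h = 1708.2 kWh
vacuum cleaner: 1.26 kW × 159 h = 200.34 kWh
television: Runtime = 20 min × 43 = 860 min = 14.333333… h
television: 0.165 kW × 14.333333… h = 2.365 kWh
Total energy = 1910.905 kWh
Cost = 1910.905 × $0.17 = $324.85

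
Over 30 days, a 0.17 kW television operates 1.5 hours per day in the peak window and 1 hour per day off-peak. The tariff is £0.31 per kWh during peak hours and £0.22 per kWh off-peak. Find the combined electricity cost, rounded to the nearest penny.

Peak energy = 0.17 kW × 1.5 h × 30 = 7.65 kWh
Off-peak energy = 0.17 kW × 1 h × 30 = 5.1 kWh
Cost = 7.65 × £0.31 + 5.1 × £0.22 = £2.3715 + £1.122 = £3.49

£3.49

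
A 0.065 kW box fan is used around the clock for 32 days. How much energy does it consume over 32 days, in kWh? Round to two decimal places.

Runtime = 24 h × 32 = 768 h
Energy = 0.065 kW × 768 h = 49.92 kWh

49.92 kWh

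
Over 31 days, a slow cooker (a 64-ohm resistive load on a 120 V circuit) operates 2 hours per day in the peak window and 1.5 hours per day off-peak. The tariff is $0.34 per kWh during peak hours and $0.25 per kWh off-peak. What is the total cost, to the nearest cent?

Power = V²/R = 120²/64 = 225 W = 0.225 kW
Peak energy = 0.225 kW × 2 h × 31 = 13.95 kWh
Off-peak energy = 0.225 kW × 1.5 h × 31 = 10.4625 kWh
Cost = 13.95 × $0.34 + 10.4625 × $0.25 = $4.743 + $2.615625 = $7.36

$7.36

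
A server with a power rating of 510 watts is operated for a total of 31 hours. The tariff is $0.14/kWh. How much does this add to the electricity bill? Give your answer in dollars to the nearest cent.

Energy = 0.51 kW × 31 h = 15.81 kWh
Cost = 15.81 kWh × $0.14/kWh = $2.21

$2.21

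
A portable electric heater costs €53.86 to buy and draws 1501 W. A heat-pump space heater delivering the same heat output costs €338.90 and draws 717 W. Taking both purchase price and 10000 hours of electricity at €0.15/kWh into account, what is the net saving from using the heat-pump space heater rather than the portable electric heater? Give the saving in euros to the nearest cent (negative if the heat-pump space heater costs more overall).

portable electric heater: €53.86 + (1501/1000) kW × 10000 h × €0.15 = €53.86 + €2251.5 = €2305.36
heat-pump space heater: €338.90 + (717/1000) kW × 10000 h × €0.15 = €338.90 + €1075.5 = €1414.4
Saving = €2305.36 − €1414.4 = €890.96

€890.96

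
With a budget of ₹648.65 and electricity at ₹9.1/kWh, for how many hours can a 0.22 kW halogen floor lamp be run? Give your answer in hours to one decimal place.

Energy available = ₹648.65 ÷ ₹9.1/kWh = 71.2802 kWh
Hours = 71.2802 kWh ÷ 0.22 kW = 324.0 h

324.0 h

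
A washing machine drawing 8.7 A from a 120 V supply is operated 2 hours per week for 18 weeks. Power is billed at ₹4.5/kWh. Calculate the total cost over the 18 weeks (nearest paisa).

₹169.13

Power = 8.7 A × 120 V = 1044 W = 1.044 kW
Runtime = 2 h/week × 18 weeks = 36 h
Energy = 1.044 kW × 36 h = 37.584 kWh
Cost = 37.584 kWh × ₹4.5/kWh = ₹169.13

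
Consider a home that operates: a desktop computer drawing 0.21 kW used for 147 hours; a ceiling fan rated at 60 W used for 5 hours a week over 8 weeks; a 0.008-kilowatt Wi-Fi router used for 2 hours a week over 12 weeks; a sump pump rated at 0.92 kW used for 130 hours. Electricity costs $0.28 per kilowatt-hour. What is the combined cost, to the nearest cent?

desktop computer: 0.21 kW × 147 h = 30.87 kWh
ceiling fan: Runtime = 5 h/week × 8 weeks = 40 h
ceiling fan: 0.06 kW × 40 h = 2.4 kWh
Wi-Fi router: Runtime = 2 h/week × 12 weeks = 24 h
Wi-Fi router: 0.008 kW × 24 h = 0.192 kWh
sump pump: 0.92 kW × 130 h = 119.6 kWh
Total energy = 153.062 kWh
Cost = 153.062 × $0.28 = $42.86

$42.86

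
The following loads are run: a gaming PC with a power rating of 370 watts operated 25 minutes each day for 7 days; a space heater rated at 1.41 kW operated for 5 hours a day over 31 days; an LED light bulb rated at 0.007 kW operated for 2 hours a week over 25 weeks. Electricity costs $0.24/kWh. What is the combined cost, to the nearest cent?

gaming PC: Runtime = 25 min × 7 = 175 min = 2.916666… h
gaming PC: 0.37 kW × 2.916666… h = 1.079166… kWh
space heater: Runtime = 5 h/day × 31 days = 155 h
space heater: 1.41 kW × 155 h = 218.55 kWh
LED light bulb: Runtime = 2 h/week × 25 weeks = 50 h
LED light bulb: 0.007 kW × 50 h = 0.35 kWh
Total energy = 219.979166… kWh
Cost = 219.979166… × $0.24 = $52.80

$52.80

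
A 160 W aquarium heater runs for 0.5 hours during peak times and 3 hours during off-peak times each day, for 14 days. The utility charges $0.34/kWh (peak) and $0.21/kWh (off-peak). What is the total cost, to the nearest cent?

$1.79

Peak energy = 0.16 kW × 0.5 h × 14 = 1.12 kWh
Off-peak energy = 0.16 kW × 3 h × 14 = 6.72 kWh
Cost = 1.12 × $0.34 + 6.72 × $0.21 = $0.3808 + $1.4112 = $1.79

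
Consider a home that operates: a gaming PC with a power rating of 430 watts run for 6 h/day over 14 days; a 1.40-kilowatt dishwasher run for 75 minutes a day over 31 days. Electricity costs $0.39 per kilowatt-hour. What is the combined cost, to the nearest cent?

gaming PC: Runtime = 6 h/day × 14 days = 84 h
gaming PC: 0.43 kW × 84 h = 36.12 kWh
dishwasher: Runtime = 75 min × 31 = 2325 min = 38.75 h
dishwasher: 1.4 kW × 38.75 h = 54.25 kWh
Total energy = 90.37 kWh
Cost = 90.37 × $0.39 = $35.24

$35.24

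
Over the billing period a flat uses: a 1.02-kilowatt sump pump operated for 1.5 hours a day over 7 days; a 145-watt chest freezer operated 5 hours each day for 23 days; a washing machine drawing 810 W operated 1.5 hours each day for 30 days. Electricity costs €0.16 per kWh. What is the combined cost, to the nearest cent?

€10.21

sump pump: Runtime = 1.5 h/day × 7 days = 10.5 h
sump pump: 1.02 kW × 10.5 h = 10.71 kWh
chest freezer: Runtime = 5 h/day × 23 days = 115 h
chest freezer: 0.145 kW × 115 h = 16.675 kWh
washing machine: Runtime = 1.5 h/day × 30 days = 45 h
washing machine: 0.81 kW × 45 h = 36.45 kWh
Total energy = 63.835 kWh
Cost = 63.835 × €0.16 = €10.21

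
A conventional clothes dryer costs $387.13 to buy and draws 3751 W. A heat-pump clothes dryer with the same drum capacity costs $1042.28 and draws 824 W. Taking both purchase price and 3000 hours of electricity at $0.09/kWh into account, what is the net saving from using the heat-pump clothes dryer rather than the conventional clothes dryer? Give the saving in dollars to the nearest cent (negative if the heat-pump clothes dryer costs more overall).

$135.14

conventional clothes dryer: $387.13 + (3751/1000) kW × 3000 h × $0.09 = $387.13 + $1012.77 = $1399.9
heat-pump clothes dryer: $1042.28 + (824/1000) kW × 3000 h × $0.09 = $1042.28 + $222.48 = $1264.76
Saving = $1399.9 − $1264.76 = $135.14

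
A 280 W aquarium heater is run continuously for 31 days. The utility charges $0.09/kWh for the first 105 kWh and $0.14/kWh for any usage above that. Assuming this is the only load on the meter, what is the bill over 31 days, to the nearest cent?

$23.91

Runtime = 24 h × 31 = 744 h
Energy = 0.28 kW × 744 h = 208.32 kWh
Tier 1 (0–105 kWh): 105 × $0.09 = $9.45
Above 105 kWh: 103.32 × $0.14 = $14.4648
Bill = $23.91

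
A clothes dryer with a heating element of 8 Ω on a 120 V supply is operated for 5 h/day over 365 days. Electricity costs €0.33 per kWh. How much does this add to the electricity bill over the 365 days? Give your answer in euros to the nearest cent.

€1084.05

Power = V²/R = 120²/8 = 1800 W = 1.8 kW
Runtime = 5 h/day × 365 days = 1825 h
Energy = 1.8 kW × 1825 h = 3285 kWh
Cost = 3285 kWh × €0.33/kWh = €1084.05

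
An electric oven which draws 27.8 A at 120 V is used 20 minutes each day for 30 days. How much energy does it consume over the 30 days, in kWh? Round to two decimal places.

33.36 kWh

Power = 27.8 A × 120 V = 3336 W = 3.336 kW
Runtime = 20 min × 30 = 600 min = 10 h
Energy = 3.336 kW × 10 h = 33.36 kWh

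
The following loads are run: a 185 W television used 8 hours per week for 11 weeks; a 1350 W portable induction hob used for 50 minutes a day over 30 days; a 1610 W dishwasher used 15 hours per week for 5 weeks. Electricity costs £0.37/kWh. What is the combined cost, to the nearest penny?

£63.19

television: Runtime = 8 h/week × 11 weeks = 88 h
television: 0.185 kW × 88 h = 16.28 kWh
portable induction hob: Runtime = 50 min × 30 = 1500 min = 25 h
portable induction hob: 1.35 kW × 25 h = 33.75 kWh
dishwasher: Runtime = 15 h/week × 5 weeks = 75 h
dishwasher: 1.61 kW × 75 h = 120.75 kWh
Total energy = 170.78 kWh
Cost = 170.78 × £0.37 = £63.19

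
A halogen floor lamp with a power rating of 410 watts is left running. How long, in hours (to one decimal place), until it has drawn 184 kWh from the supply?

Hours = 184 kWh ÷ 0.41 kW = 448.8 h

448.8 h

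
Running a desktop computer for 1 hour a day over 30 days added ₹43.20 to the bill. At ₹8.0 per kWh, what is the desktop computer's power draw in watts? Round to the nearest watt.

Energy = ₹43.20 ÷ ₹8.0/kWh = 5.4 kWh
Runtime = 1 h/day × 30 days = 30 h
Power = 5.4 kWh ÷ 30 h = 0.18 kW = 180 W

180 W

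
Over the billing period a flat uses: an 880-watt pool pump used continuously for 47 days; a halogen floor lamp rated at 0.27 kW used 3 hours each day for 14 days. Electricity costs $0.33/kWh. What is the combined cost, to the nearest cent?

pool pump: Runtime = 24 h × 47 = 1128 h
pool pump: 0.88 kW × 1128 h = 992.64 kWh
halogen floor lamp: Runtime = 3 h/day × 14 days = 42 h
halogen floor lamp: 0.27 kW × 42 h = 11.34 kWh
Total energy = 1003.98 kWh
Cost = 1003.98 × $0.33 = $331.31

$331.31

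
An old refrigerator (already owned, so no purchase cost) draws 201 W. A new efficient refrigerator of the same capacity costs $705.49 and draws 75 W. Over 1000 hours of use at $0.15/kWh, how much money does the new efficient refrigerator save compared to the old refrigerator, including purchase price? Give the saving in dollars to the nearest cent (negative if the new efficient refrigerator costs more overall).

old refrigerator: $0.00 + (201/1000) kW × 1000 h × $0.15 = $0.00 + $30.15 = $30.15
new efficient refrigerator: $705.49 + (75/1000) kW × 1000 h × $0.15 = $705.49 + $11.25 = $716.74
Saving = $30.15 − $716.74 = −$686.59

-$686.59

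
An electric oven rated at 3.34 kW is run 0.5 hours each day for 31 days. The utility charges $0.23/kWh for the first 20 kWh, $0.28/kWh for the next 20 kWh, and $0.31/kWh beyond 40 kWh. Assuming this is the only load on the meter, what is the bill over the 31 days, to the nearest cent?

$13.85

Runtime = 0.5 h/day × 31 days = 15.5 h
Energy = 3.34 kW × 15.5 h = 51.77 kWh
Tier 1 (0–20 kWh): 20 × $0.23 = $4.6
Tier 2 (20–40 kWh): 20 × $0.28 = $5.6
Above 40 kWh: 11.77 × $0.31 = $3.6487
Bill = $13.85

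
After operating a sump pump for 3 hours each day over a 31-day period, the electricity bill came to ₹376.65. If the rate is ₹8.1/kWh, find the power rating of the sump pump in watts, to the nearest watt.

Energy = ₹376.65 ÷ ₹8.1/kWh = 46.5 kWh
Runtime = 3 h/day × 31 days = 93 h
Power = 46.5 kWh ÷ 93 h = 0.5 kW = 500 W

500 W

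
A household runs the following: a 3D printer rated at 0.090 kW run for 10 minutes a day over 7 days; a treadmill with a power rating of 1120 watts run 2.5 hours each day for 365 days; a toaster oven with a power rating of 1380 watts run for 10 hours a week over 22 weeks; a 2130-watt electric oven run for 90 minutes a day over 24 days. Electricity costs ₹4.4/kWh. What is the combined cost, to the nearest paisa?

3D printer: Runtime = 10 min × 7 = 70 min = 1.166666… h
3D printer: 0.09 kW × 1.166666… h = 0.105 kWh
treadmill: Runtime = 2.5 h/day × 365 days = 912.5 h
treadmill: 1.12 kW × 912.5 h = 1022 kWh
toaster oven: Runtime = 10 h/week × 22 weeks = 220 h
toaster oven: 1.38 kW × 220 h = 303.6 kWh
electric oven: Runtime = 90 min × 24 = 2160 min = 36 h
electric oven: 2.13 kW × 36 h = 76.68 kWh
Total energy = 1402.385 kWh
Cost = 1402.385 × ₹4.4 = ₹6170.49

₹6170.49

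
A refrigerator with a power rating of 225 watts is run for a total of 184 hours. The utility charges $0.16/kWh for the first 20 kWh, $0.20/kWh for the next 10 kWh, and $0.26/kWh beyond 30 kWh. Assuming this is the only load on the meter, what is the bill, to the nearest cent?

$8.16

Energy = 0.225 kW × 184 h = 41.4 kWh
Tier 1 (0–20 kWh): 20 × $0.16 = $3.2
Tier 2 (20–30 kWh): 10 × $0.20 = $2
Above 30 kWh: 11.4 × $0.26 = $2.964
Bill = $8.16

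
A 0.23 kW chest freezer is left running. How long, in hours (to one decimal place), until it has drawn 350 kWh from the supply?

Hours = 350 kWh ÷ 0.23 kW = 1521.7 h

1521.7 h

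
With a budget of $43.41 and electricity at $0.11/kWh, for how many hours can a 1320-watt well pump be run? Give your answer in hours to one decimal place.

299.0 h

Energy available = $43.41 ÷ $0.11/kWh = 394.6364 kWh
Hours = 394.6364 kWh ÷ 1.32 kW = 299.0 h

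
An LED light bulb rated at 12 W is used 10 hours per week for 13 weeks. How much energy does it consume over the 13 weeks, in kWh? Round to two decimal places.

Runtime = 10 h/week × 13 weeks = 130 h
Energy = 0.012 kW × 130 h = 1.56 kWh

1.56 kWh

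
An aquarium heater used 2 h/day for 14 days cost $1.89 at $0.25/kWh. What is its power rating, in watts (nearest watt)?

Energy = $1.89 ÷ $0.25/kWh = 7.56 kWh
Runtime = 2 h/day × 14 days = 28 h
Power = 7.56 kWh ÷ 28 h = 0.27 kW = 270 W

270 W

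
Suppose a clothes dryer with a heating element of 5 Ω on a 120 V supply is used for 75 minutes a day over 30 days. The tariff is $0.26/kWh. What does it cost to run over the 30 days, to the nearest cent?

Power = V²/R = 120²/5 = 2880 W = 2.88 kW
Runtime = 75 min × 30 = 2250 min = 37.5 h
Energy = 2.88 kW × 37.5 h = 108 kWh
Cost = 108 kWh × $0.26/kWh = $28.08

$28.08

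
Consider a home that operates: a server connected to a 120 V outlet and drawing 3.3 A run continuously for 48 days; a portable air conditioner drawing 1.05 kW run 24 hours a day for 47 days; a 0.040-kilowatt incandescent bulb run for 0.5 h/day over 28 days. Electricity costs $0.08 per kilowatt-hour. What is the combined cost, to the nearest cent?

$131.29

server: Power = 3.3 A × 120 V = 396 W = 0.396 kW
server: Runtime = 24 h × 48 = 1152 h
server: 0.396 kW × 1152 h = 456.192 kWh
portable air conditioner: Runtime = 24 h × 47 = 1128 h
portable air conditioner: 1.05 kW × 1128 h = 1184.4 kWh
incandescent bulb: Runtime = 0.5 h/day × 28 days = 14 h
incandescent bulb: 0.04 kW × 14 h = 0.56 kWh
Total energy = 1641.152 kWh
Cost = 1641.152 × $0.08 = $131.29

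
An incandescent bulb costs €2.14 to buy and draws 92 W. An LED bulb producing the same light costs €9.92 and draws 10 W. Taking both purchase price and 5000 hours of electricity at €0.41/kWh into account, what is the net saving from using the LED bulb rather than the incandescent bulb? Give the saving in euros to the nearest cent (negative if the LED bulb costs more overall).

incandescent bulb: €2.14 + (92/1000) kW × 5000 h × €0.41 = €2.14 + €188.6 = €190.74
LED bulb: €9.92 + (10/1000) kW × 5000 h × €0.41 = €9.92 + €20.5 = €30.42
Saving = €190.74 − €30.42 = €160.32

€160.32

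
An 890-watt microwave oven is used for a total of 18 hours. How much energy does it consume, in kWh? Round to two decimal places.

Energy = 0.89 kW × 18 h = 16.02 kWh

16.02 kWh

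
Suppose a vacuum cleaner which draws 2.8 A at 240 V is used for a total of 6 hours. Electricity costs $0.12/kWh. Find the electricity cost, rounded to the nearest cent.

$0.48

Power = 2.8 A × 240 V = 672 W = 0.672 kW
Energy = 0.672 kW × 6 h = 4.032 kWh
Cost = 4.032 kWh × $0.12/kWh = $0.48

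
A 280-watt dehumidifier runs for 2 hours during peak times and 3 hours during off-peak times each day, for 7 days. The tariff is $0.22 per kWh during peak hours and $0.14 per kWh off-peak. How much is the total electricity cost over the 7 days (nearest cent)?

Peak energy = 0.28 kW × 2 h × 7 = 3.92 kWh
Off-peak energy = 0.28 kW × 3 h × 7 = 5.88 kWh
Cost = 3.92 × $0.22 + 5.88 × $0.14 = $0.8624 + $0.8232 = $1.69

$1.69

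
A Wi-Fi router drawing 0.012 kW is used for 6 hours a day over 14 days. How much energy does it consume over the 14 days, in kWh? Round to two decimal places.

1.01 kWh

Runtime = 6 h/day × 14 days = 84 h
Energy = 0.012 kW × 84 h = 1.008 kWh ≈ 1.01 kWh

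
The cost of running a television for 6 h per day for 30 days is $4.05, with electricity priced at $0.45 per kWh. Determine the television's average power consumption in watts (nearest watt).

50 W

Energy = $4.05 ÷ $0.45/kWh = 9 kWh
Runtime = 6 h/day × 30 days = 180 h
Power = 9 kWh ÷ 180 h = 0.05 kW = 50 W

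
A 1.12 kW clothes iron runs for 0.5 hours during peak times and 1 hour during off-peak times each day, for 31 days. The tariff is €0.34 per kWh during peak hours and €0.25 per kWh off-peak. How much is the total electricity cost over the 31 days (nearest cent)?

€14.58

Peak energy = 1.12 kW × 0.5 h × 31 = 17.36 kWh
Off-peak energy = 1.12 kW × 1 h × 31 = 34.72 kWh
Cost = 17.36 × €0.34 + 34.72 × €0.25 = €5.9024 + €8.68 = €14.58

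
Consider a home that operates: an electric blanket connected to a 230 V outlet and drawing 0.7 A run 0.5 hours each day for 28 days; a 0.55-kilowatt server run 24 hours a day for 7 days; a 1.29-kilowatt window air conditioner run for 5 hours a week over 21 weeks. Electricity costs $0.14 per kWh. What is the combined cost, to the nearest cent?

$32.21

electric blanket: Power = 0.7 A × 230 V = 161 W = 0.161 kW
electric blanket: Runtime = 0.5 h/day × 28 days = 14 h
electric blanket: 0.161 kW × 14 h = 2.254 kWh
server: Runtime = 24 h × 7 = 168 h
server: 0.55 kW × 168 h = 92.4 kWh
window air conditioner: Runtime = 5 h/week × 21 weeks = 105 h
window air conditioner: 1.29 kW × 105 h = 135.45 kWh
Total energy = 230.104 kWh
Cost = 230.104 × $0.14 = $32.21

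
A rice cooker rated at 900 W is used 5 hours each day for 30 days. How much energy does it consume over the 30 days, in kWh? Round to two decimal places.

Runtime = 5 h/day × 30 days = 150 h
Energy = 0.9 kW × 150 h = 135 kWh

135.00 kWh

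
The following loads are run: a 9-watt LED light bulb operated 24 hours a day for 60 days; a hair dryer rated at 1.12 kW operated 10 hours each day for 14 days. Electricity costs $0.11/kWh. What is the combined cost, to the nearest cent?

$18.67

LED light bulb: Runtime = 24 h × 60 = 1440 h
LED light bulb: 0.009 kW × 1440 h = 12.96 kWh
hair dryer: Runtime = 10 h/day × 14 days = 140 h
hair dryer: 1.12 kW × 140 h = 156.8 kWh
Total energy = 169.76 kWh
Cost = 169.76 × $0.11 = $18.67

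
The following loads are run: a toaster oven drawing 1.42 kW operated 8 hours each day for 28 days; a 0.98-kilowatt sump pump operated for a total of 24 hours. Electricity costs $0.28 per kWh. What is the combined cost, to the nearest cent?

$95.65

toaster oven: Runtime = 8 h/day × 28 days = 224 h
toaster oven: 1.42 kW × 224 h = 318.08 kWh
sump pump: 0.98 kW × 24 h = 23.52 kWh
Total energy = 341.6 kWh
Cost = 341.6 × $0.28 = $95.65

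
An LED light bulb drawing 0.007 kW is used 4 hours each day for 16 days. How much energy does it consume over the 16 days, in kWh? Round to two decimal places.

Runtime = 4 h/day × 16 days = 64 h
Energy = 0.007 kW × 64 h = 0.448 kWh ≈ 0.45 kWh

0.45 kWh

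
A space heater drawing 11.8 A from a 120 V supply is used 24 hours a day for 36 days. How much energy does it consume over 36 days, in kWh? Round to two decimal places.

1223.42 kWh

Power = 11.8 A × 120 V = 1416 W = 1.416 kW
Runtime = 24 h × 36 = 864 h
Energy = 1.416 kW × 864 h = 1223.424 kWh ≈ 1223.42 kWh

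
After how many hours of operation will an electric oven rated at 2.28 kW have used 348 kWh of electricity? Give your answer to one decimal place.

152.6 h

Hours = 348 kWh ÷ 2.28 kW = 152.6 h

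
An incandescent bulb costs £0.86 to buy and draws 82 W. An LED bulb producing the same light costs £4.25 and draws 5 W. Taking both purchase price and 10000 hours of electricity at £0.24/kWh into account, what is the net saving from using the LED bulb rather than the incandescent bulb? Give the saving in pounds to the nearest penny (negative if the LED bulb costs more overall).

£181.41

incandescent bulb: £0.86 + (82/1000) kW × 10000 h × £0.24 = £0.86 + £196.8 = £197.66
LED bulb: £4.25 + (5/1000) kW × 10000 h × £0.24 = £4.25 + £12 = £16.25
Saving = £197.66 − £16.25 = £181.41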